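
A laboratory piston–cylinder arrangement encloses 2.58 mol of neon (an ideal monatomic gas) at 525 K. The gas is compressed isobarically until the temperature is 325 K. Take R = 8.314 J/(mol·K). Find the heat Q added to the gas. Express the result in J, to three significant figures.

Q ≈ -10700 J

Isobaric: W = nRΔT = (2.58)(8.314)(-200) = -4290 J.
ΔU = nCᵥΔT with Cᵥ = 3R/2: ΔU = (2.58)(12.47)(-200) = -6435 J.
Q = ΔU + W = -6435 − 4290 = -10725 J.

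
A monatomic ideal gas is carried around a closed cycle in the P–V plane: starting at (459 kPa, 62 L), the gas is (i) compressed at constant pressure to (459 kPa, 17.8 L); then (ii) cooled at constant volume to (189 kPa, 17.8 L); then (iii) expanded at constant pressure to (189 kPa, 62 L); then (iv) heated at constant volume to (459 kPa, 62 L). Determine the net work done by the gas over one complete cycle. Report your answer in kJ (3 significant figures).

Constant-volume legs do no work.
W(i) = (459)(17.8 − 62) = -20288 J; W(iii) = (189)(62 − 17.8) = 8354 J.
W_net = -20288 + 8354 = -11934 J (the counter-clockwise enclosed area).

W_net ≈ -11.9 kJ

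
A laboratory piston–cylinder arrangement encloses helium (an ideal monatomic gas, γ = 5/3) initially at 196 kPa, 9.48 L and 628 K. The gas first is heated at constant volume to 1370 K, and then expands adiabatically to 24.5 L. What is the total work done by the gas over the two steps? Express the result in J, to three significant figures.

W_total ≈ 2850 J

Step 1 (isochoric): W = 0 (constant volume).
After step 1: P = 427.6 kPa (V unchanged).
Step 2 (adiabatic): W = (P₁V₁ − P₂V₂)/(γ−1) = (4053 − 2152)/0.667 = 2852 J.
W_total = 0 + 2852 = 2852 J.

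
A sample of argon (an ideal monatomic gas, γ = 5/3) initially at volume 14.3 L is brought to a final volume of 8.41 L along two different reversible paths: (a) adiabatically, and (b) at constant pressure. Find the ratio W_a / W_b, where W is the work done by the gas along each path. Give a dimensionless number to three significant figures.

Path (a) adiabatic: W = P₁V₁(1 − (V₁/V₂)^(γ−1))/(γ−1) → W_a/(P₁V₁) = -0.6369.
Path (b) isobaric: W = P₁(V₂ − V₁) → W_b/(P₁V₁) = -0.4119.
W_a / W_b = -0.6369 / -0.4119 = 1.546.

W_a / W_b ≈ 1.55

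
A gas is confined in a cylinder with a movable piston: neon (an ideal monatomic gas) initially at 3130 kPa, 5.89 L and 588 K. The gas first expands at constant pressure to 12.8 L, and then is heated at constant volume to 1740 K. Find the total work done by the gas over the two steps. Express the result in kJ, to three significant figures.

W_total ≈ 21.6 kJ

Step 1 (isobaric): W = PΔV = (3130 kPa)(12.8 − 5.89 L) = 21628 J.
Step 2 (isochoric): W = 0 (constant volume).
W_total = 21628 + 0 = 21628 J.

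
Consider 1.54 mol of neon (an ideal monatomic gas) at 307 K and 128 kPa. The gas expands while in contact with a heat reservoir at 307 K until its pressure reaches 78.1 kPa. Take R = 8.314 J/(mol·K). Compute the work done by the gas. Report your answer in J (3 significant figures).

Isothermal process: W = nRT ln(V₂/V₁) = nRT ln(P₁/P₂).
W = (1.54)(8.314)(307) × ln(128/78.1)
  = 3931 × ln(1.639) = 3931 × 0.494
W_by_gas = 1942 J.

W ≈ 1940 J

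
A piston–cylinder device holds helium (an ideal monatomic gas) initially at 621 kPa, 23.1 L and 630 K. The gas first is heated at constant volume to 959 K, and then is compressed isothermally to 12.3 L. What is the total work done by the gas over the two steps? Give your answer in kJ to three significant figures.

Step 1 (isochoric): W = 0 (constant volume).
After step 1: P = 945.3 kPa (V unchanged).
Step 2 (isothermal): W = P₁V₁ ln(V₂/V₁) = (21836) ln(12.3/23.1) = -13762 J.
W_total = 0 − 13762 = -13762 J.

W_total ≈ -13.8 kJ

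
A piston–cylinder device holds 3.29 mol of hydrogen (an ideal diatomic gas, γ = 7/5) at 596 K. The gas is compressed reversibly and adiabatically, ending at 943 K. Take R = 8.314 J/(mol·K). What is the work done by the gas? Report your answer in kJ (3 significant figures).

W ≈ -23.7 kJ

Adiabatic ⇒ Q = 0, so W_by = −ΔU = nCᵥ(T₁ − T₂).
Cᵥ = 5R/2 = 20.79 J/(mol·K).
W = (3.29)(20.79)(596 − 943) = -23729 J.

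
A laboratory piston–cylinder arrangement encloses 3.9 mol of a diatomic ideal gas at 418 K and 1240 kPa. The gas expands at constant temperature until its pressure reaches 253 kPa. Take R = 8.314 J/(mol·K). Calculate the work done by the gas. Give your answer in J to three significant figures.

W ≈ 21500 J

Isothermal process: W = nRT ln(V₂/V₁) = nRT ln(P₁/P₂).
W = (3.9)(8.314)(418) × ln(1240/253)
  = 13553 × ln(4.901) = 13553 × 1.589
W_by_gas = 21543 J.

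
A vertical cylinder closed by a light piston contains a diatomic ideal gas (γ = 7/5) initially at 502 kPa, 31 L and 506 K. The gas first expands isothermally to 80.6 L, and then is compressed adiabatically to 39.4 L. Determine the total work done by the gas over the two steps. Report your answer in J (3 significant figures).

W_total ≈ 1970 J

Step 1 (isothermal): W = P₁V₁ ln(V₂/V₁) = (15562) ln(80.6/31) = 14870 J.
After step 1: P = 193.1 kPa, V = 80.6 L, T = 506 K.
Step 2 (adiabatic): W = (P₁V₁ − P₂V₂)/(γ−1) = (15562 − 20721)/0.4 = -12896 J.
W_total = 14870 − 12896 = 1973 J.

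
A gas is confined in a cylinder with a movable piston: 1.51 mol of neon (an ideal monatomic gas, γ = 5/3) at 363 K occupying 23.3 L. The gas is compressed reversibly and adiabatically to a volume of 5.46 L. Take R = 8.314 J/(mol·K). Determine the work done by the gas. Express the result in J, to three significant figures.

Adiabatic: TV^(γ−1) = const with γ = 5/3.
T₂ = T₁ (V₁/V₂)^(γ−1) = 363 × (23.3/5.46)^0.667 = 363 × 2.631 = 955 K.
W_by = nCᵥ(T₁ − T₂) = (1.51)(12.47)(363 − 955) = -11149 J.

W ≈ -11100 J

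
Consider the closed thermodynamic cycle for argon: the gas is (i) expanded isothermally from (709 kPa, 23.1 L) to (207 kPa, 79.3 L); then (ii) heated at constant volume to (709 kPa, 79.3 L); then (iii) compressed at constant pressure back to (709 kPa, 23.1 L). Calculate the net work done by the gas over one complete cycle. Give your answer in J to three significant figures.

Leg (i): W = PᵢVᵢ ln(V_f/Vᵢ) = (16378) ln(79.3/23.1) = 20201 J.
Leg (ii): W = 0.
Leg (iii): W = PΔV = (709)(23.1 − 79.3) = -39846 J.
W_net = 20201 − 39846 = -19645 J.

W_net ≈ -19600 J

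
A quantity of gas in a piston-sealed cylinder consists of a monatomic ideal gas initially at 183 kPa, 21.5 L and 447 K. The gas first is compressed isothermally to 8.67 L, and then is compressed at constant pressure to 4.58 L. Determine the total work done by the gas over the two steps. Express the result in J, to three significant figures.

Step 1 (isothermal): W = P₁V₁ ln(V₂/V₁) = (3934) ln(8.67/21.5) = -3573 J.
After step 1: P = 453.8 kPa, V = 8.67 L, T = 447 K.
Step 2 (isobaric): W = PΔV = (453.8 kPa)(4.58 − 8.67 L) = -1856 J.
W_total = -3573 − 1856 = -5429 J.

W_total ≈ -5430 J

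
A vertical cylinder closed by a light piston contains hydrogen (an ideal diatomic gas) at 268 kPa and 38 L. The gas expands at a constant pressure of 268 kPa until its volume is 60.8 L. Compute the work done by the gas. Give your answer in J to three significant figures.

Isobaric: W = P ΔV.
W = (268 kPa)(60.8 − 38 L) = (268)(22.8) = 6110 J.

W ≈ 6110 J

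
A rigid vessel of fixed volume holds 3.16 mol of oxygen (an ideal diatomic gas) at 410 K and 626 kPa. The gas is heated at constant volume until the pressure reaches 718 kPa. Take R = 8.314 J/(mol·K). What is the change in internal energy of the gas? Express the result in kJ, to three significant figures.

ΔU ≈ 3.96 kJ

Constant volume ⇒ W = 0, so Q = ΔU = nCᵥΔT with Cᵥ = 5R/2 = 20.79 J/(mol·K).
At constant V, T₂/T₁ = P₂/P₁ ⇒ ΔT = T₁(P₂/P₁ − 1) = 410·(718/626 − 1) = 60.26 K.
ΔU = (3.16)(20.79)(60.26) = 3958 J.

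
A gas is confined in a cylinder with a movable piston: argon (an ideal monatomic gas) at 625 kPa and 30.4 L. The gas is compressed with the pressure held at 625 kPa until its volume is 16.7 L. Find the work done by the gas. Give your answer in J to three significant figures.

W ≈ -8560 J

Isobaric: W = P ΔV.
W = (625 kPa)(16.7 − 30.4 L) = (625)(-13.7) = -8562 J.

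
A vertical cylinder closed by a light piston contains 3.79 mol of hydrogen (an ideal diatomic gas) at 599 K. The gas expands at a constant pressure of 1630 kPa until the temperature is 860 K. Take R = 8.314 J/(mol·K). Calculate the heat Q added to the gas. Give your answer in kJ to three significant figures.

Q ≈ 28.8 kJ

Isobaric: W = nRΔT = (3.79)(8.314)(261) = 8224 J.
ΔU = nCᵥΔT with Cᵥ = 5R/2: ΔU = (3.79)(20.79)(261) = 20560 J.
Q = ΔU + W = 20560 + 8224 = 28784 J.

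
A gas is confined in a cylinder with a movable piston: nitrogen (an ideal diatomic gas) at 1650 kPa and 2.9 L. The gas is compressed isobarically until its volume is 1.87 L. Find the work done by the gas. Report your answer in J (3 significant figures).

Isobaric: W = P ΔV.
W = (1650 kPa)(1.87 − 2.9 L) = (1650)(-1.03) = -1699 J.

W ≈ -1700 J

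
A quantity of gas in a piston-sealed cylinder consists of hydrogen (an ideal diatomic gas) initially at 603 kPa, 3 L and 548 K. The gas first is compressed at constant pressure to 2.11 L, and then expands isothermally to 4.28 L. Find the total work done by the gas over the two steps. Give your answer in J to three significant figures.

Step 1 (isobaric): W = PΔV = (603 kPa)(2.11 − 3 L) = -536.7 J.
After step 1: P = 603 kPa, V = 2.11 L, T = 385.4 K.
Step 2 (isothermal): W = P₁V₁ ln(V₂/V₁) = (1272) ln(4.28/2.11) = 899.9 J.
W_total = -536.7 + 899.9 = 363.2 J.

W_total ≈ 363 J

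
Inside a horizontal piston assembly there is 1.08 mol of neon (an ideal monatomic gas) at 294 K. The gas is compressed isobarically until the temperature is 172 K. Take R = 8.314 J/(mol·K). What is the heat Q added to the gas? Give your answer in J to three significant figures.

Q ≈ -2740 J

Isobaric: W = nRΔT = (1.08)(8.314)(-122) = -1095 J.
ΔU = nCᵥΔT with Cᵥ = 3R/2: ΔU = (1.08)(12.47)(-122) = -1643 J.
Q = ΔU + W = -1643 − 1095 = -2739 J.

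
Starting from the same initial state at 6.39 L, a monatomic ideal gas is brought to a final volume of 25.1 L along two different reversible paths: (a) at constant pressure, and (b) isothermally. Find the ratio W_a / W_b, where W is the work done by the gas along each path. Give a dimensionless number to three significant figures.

Path (a) isobaric: W = P₁(V₂ − V₁) → W_a/(P₁V₁) = 2.928.
Path (b) isothermal: W = P₁V₁ ln(V₂/V₁) → W_b/(P₁V₁) = 1.368.
W_a / W_b = 2.928 / 1.368 = 2.14.

W_a / W_b ≈ 2.14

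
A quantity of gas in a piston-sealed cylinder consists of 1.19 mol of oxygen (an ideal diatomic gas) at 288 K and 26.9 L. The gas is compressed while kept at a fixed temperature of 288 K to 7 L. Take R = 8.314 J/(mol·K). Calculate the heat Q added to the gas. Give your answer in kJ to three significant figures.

Q ≈ -3.84 kJ

Isothermal ⇒ ΔU = 0, so Q = W = nRT ln(V₂/V₁).
Q = (1.19)(8.314)(288) ln(7/26.9) = 2849 × -1.346 = -3836 J.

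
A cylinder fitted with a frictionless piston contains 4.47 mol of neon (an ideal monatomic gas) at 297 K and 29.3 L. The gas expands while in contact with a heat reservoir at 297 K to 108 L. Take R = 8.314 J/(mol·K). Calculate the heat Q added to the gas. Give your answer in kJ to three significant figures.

Isothermal ⇒ ΔU = 0, so Q = W = nRT ln(V₂/V₁).
Q = (4.47)(8.314)(297) ln(108/29.3) = 11038 × 1.305 = 14399 J.

Q ≈ 14.4 kJ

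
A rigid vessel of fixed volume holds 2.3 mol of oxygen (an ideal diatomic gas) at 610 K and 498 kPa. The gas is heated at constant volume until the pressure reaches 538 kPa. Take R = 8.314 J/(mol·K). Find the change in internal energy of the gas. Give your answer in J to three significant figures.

ΔU ≈ 2340 J

Constant volume ⇒ W = 0, so Q = ΔU = nCᵥΔT with Cᵥ = 5R/2 = 20.79 J/(mol·K).
At constant V, T₂/T₁ = P₂/P₁ ⇒ ΔT = T₁(P₂/P₁ − 1) = 610·(538/498 − 1) = 49 K.
ΔU = (2.3)(20.79)(49) = 2342 J.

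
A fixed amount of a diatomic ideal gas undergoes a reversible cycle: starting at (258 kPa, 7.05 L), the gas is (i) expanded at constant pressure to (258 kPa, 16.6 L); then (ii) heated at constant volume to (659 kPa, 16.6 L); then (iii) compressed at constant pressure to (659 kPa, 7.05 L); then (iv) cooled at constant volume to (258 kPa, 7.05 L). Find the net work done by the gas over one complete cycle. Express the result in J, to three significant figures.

W_net ≈ -3830 J

Constant-volume legs do no work.
W(i) = (258)(16.6 − 7.05) = 2464 J; W(iii) = (659)(7.05 − 16.6) = -6293 J.
W_net = 2464 − 6293 = -3830 J (the counter-clockwise enclosed area).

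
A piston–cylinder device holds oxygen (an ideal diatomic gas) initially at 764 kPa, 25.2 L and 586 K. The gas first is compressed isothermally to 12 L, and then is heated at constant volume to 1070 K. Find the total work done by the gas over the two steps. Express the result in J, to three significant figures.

W_total ≈ -14300 J

Step 1 (isothermal): W = P₁V₁ ln(V₂/V₁) = (19253) ln(12/25.2) = -14284 J.
Step 2 (isochoric): W = 0 (constant volume).
W_total = -14284 + 0 = -14284 J.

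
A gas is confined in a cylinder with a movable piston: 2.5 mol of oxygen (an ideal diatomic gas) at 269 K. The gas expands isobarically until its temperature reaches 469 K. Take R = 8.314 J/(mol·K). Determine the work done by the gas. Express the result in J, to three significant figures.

W ≈ 4160 J

Isobaric: W = P ΔV = nR ΔT.
W = (2.5)(8.314)(469 − 269) = 4157 J.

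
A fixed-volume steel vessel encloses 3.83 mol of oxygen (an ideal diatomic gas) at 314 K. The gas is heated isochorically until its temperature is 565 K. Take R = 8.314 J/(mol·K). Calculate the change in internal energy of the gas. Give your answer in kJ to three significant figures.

ΔU ≈ 20.0 kJ

Constant volume ⇒ W = 0, so Q = ΔU = nCᵥΔT with Cᵥ = 5R/2 = 20.79 J/(mol·K).
ΔU = (3.83)(20.79)(565 − 314) = 19981 J.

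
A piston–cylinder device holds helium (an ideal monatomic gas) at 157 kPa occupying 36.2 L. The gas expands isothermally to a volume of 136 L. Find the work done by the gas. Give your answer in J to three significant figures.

W ≈ 7520 J

Isothermal: W = nRT ln(V₂/V₁) = P₁V₁ ln(V₂/V₁).
P₁V₁ = (157 kPa)(36.2 L) = 5683 J.
W = 5683 × ln(136/36.2) = 5683 × 1.324
W_by_gas = 7523 J.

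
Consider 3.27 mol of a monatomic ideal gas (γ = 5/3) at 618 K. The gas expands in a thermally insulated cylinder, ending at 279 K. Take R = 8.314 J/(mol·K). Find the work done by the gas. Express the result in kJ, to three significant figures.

W ≈ 13.8 kJ

Adiabatic ⇒ Q = 0, so W_by = −ΔU = nCᵥ(T₁ − T₂).
Cᵥ = 3R/2 = 12.47 J/(mol·K).
W = (3.27)(12.47)(618 − 279) = 13824 J.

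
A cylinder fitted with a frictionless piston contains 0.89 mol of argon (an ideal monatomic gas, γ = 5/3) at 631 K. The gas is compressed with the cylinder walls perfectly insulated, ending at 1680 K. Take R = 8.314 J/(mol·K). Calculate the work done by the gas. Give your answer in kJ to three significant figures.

W ≈ -11.6 kJ

Adiabatic ⇒ Q = 0, so W_by = −ΔU = nCᵥ(T₁ − T₂).
Cᵥ = 3R/2 = 12.47 J/(mol·K).
W = (0.89)(12.47)(631 − 1680) = -11643 J.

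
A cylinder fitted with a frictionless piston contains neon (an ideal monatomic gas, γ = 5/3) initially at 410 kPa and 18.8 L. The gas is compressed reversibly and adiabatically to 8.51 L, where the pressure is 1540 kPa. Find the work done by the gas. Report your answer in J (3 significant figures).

Adiabatic: W = (P₁V₁ − P₂V₂)/(γ − 1) with γ = 5/3.
P₁V₁ = 7708 J, P₂V₂ = 13105 J.
W = (7708 − 13105) / 0.6667 = -8096 J.

W ≈ -8100 J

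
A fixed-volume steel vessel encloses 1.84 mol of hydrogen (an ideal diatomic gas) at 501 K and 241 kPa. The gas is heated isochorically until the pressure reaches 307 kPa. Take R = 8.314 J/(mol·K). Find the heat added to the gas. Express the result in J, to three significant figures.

Constant volume ⇒ W = 0, so Q = ΔU = nCᵥΔT with Cᵥ = 5R/2 = 20.79 J/(mol·K).
At constant V, T₂/T₁ = P₂/P₁ ⇒ ΔT = T₁(P₂/P₁ − 1) = 501·(307/241 − 1) = 137.2 K.
ΔU = (1.84)(20.79)(137.2) = 5247 J.

Q ≈ 5250 J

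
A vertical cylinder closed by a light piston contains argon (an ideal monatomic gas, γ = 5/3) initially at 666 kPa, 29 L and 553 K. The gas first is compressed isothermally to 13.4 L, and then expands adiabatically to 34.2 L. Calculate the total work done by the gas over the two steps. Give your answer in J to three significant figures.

W_total ≈ -1450 J

Step 1 (isothermal): W = P₁V₁ ln(V₂/V₁) = (19314) ln(13.4/29) = -14911 J.
After step 1: P = 1441 kPa, V = 13.4 L, T = 553 K.
Step 2 (adiabatic): W = (P₁V₁ − P₂V₂)/(γ−1) = (19314 − 10342)/0.667 = 13458 J.
W_total = -14911 + 13458 = -1453 J.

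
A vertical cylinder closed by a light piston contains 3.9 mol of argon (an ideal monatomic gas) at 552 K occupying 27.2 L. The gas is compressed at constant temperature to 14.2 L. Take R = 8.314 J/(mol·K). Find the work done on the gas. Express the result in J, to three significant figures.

Isothermal: W = nRT ln(V₂/V₁).
W = (3.9)(8.314)(552) × ln(14.2/27.2)
  = 17898 × -0.65
W_by_gas = -11633 J; work on gas = −W_by = 11633 J.

W ≈ 11600 J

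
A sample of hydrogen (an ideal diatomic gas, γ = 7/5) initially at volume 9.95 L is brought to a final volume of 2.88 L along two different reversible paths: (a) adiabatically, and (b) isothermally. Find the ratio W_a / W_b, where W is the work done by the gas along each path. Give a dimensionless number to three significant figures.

W_a / W_b ≈ 1.29

Path (a) adiabatic: W = P₁V₁(1 − (V₁/V₂)^(γ−1))/(γ−1) → W_a/(P₁V₁) = -1.605.
Path (b) isothermal: W = P₁V₁ ln(V₂/V₁) → W_b/(P₁V₁) = -1.24.
W_a / W_b = -1.605 / -1.24 = 1.295.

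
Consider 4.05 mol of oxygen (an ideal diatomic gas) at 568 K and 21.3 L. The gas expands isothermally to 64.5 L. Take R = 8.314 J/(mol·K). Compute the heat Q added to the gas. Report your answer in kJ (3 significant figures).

Q ≈ 21.2 kJ

Isothermal ⇒ ΔU = 0, so Q = W = nRT ln(V₂/V₁).
Q = (4.05)(8.314)(568) ln(64.5/21.3) = 19126 × 1.108 = 21190 J.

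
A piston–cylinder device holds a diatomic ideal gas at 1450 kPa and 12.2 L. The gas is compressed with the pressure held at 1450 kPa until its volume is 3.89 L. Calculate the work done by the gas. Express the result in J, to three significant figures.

Isobaric: W = P ΔV.
W = (1450 kPa)(3.89 − 12.2 L) = (1450)(-8.31) = -12049 J.

W ≈ -12000 J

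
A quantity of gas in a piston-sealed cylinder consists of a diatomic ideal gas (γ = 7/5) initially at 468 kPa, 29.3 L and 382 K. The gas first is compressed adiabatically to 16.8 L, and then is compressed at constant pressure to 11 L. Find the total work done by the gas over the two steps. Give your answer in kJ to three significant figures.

Step 1 (adiabatic): W = (P₁V₁ − P₂V₂)/(γ−1) = (13712 − 17129)/0.4 = -8542 J.
After step 1: P = 1020 kPa, V = 16.8 L, T = 477.2 K.
Step 2 (isobaric): W = PΔV = (1020 kPa)(11 − 16.8 L) = -5914 J.
W_total = -8542 − 5914 = -14456 J.

W_total ≈ -14.5 kJ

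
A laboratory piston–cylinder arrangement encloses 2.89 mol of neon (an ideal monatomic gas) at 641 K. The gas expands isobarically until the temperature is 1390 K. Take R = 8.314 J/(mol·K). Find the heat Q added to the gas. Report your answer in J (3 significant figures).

Isobaric: W = nRΔT = (2.89)(8.314)(749) = 17997 J.
ΔU = nCᵥΔT with Cᵥ = 3R/2: ΔU = (2.89)(12.47)(749) = 26995 J.
Q = ΔU + W = 26995 + 17997 = 44991 J.

Q ≈ 45000 J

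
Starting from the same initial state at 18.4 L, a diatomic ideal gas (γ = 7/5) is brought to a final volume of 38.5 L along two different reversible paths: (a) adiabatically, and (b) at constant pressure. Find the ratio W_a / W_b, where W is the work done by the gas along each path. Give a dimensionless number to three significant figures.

W_a / W_b ≈ 0.585

Path (a) adiabatic: W = P₁V₁(1 − (V₁/V₂)^(γ−1))/(γ−1) → W_a/(P₁V₁) = 0.6393.
Path (b) isobaric: W = P₁(V₂ − V₁) → W_b/(P₁V₁) = 1.092.
W_a / W_b = 0.6393 / 1.092 = 0.5852.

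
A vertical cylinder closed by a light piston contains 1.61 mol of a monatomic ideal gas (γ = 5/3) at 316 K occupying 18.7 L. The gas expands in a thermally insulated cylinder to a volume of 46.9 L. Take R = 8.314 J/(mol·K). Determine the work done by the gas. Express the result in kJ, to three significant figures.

W ≈ 2.91 kJ

Adiabatic: TV^(γ−1) = const with γ = 5/3.
T₂ = T₁ (V₁/V₂)^(γ−1) = 316 × (18.7/46.9)^0.667 = 316 × 0.5417 = 171.2 K.
W_by = nCᵥ(T₁ − T₂) = (1.61)(12.47)(316 − 171.2) = 2908 J.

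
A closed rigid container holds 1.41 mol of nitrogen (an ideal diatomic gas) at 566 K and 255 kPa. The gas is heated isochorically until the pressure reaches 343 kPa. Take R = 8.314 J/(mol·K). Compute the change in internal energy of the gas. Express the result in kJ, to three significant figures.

Constant volume ⇒ W = 0, so Q = ΔU = nCᵥΔT with Cᵥ = 5R/2 = 20.79 J/(mol·K).
At constant V, T₂/T₁ = P₂/P₁ ⇒ ΔT = T₁(P₂/P₁ − 1) = 566·(343/255 − 1) = 195.3 K.
ΔU = (1.41)(20.79)(195.3) = 5724 J.

ΔU ≈ 5.72 kJ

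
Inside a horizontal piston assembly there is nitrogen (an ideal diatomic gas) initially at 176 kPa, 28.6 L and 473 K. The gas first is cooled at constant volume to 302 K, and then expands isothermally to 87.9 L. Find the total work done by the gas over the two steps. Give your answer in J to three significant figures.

Step 1 (isochoric): W = 0 (constant volume).
After step 1: P = 112.4 kPa (V unchanged).
Step 2 (isothermal): W = P₁V₁ ln(V₂/V₁) = (3214) ln(87.9/28.6) = 3608 J.
W_total = 0 + 3608 = 3608 J.

W_total ≈ 3610 J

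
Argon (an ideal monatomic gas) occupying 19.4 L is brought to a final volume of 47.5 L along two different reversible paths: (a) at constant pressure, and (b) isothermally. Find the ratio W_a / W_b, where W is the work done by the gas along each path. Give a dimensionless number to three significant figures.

Path (a) isobaric: W = P₁(V₂ − V₁) → W_a/(P₁V₁) = 1.448.
Path (b) isothermal: W = P₁V₁ ln(V₂/V₁) → W_b/(P₁V₁) = 0.8955.
W_a / W_b = 1.448 / 0.8955 = 1.618.

W_a / W_b ≈ 1.62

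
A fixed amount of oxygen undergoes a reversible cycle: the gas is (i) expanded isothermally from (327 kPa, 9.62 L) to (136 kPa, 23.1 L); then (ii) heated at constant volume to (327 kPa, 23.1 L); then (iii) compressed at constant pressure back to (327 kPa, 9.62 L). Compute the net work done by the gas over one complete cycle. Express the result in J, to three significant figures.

Leg (i): W = PᵢVᵢ ln(V_f/Vᵢ) = (3146) ln(23.1/9.62) = 2756 J.
Leg (ii): W = 0.
Leg (iii): W = PΔV = (327)(9.62 − 23.1) = -4408 J.
W_net = 2756 − 4408 = -1652 J.

W_net ≈ -1650 J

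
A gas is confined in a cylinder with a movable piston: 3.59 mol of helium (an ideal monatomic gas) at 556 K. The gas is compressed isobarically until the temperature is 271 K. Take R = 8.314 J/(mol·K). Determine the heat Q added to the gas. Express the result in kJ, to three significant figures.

Q ≈ -21.3 kJ

Isobaric: W = nRΔT = (3.59)(8.314)(-285) = -8506 J.
ΔU = nCᵥΔT with Cᵥ = 3R/2: ΔU = (3.59)(12.47)(-285) = -12760 J.
Q = ΔU + W = -12760 − 8506 = -21266 J.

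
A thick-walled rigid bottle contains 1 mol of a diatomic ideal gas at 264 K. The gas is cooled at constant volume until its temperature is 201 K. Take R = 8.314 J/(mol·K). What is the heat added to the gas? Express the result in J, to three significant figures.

Constant volume ⇒ W = 0, so Q = ΔU = nCᵥΔT with Cᵥ = 5R/2 = 20.79 J/(mol·K).
ΔU = (1)(20.79)(201 − 264) = -1309 J.

Q ≈ -1310 J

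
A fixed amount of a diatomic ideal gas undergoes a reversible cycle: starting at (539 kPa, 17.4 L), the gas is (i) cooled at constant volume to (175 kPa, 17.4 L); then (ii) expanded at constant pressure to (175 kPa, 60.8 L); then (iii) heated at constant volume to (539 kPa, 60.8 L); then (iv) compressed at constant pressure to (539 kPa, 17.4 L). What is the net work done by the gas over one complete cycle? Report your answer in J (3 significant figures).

W_net ≈ -15800 J

Constant-volume legs do no work.
W(ii) = (175)(60.8 − 17.4) = 7595 J; W(iv) = (539)(17.4 − 60.8) = -23393 J.
W_net = 7595 − 23393 = -15798 J (the counter-clockwise enclosed area).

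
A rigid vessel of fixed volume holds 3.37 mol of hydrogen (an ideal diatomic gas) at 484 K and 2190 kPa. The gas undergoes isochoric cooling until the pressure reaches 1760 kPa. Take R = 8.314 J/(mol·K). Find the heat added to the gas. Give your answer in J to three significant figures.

Q ≈ -6660 J

Constant volume ⇒ W = 0, so Q = ΔU = nCᵥΔT with Cᵥ = 5R/2 = 20.79 J/(mol·K).
At constant V, T₂/T₁ = P₂/P₁ ⇒ ΔT = T₁(P₂/P₁ − 1) = 484·(1760/2190 − 1) = -95.03 K.
ΔU = (3.37)(20.79)(-95.03) = -6657 J.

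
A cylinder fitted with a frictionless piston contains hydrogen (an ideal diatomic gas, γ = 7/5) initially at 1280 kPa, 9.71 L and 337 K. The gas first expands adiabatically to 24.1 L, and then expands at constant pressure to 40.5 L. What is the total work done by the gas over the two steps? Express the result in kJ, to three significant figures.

W_total ≈ 15.4 kJ

Step 1 (adiabatic): W = (P₁V₁ − P₂V₂)/(γ−1) = (12429 − 8640)/0.4 = 9472 J.
After step 1: P = 358.5 kPa, V = 24.1 L, T = 234.3 K.
Step 2 (isobaric): W = PΔV = (358.5 kPa)(40.5 − 24.1 L) = 5879 J.
W_total = 9472 + 5879 = 15352 J.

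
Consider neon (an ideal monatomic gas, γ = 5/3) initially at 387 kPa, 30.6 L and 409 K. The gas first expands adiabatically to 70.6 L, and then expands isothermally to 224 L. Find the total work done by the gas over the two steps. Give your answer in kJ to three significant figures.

Step 1 (adiabatic): W = (P₁V₁ − P₂V₂)/(γ−1) = (11842 − 6782)/0.667 = 7590 J.
After step 1: P = 96.07 kPa, V = 70.6 L, T = 234.2 K.
Step 2 (isothermal): W = P₁V₁ ln(V₂/V₁) = (6782) ln(224/70.6) = 7831 J.
W_total = 7590 + 7831 = 15421 J.

W_total ≈ 15.4 kJ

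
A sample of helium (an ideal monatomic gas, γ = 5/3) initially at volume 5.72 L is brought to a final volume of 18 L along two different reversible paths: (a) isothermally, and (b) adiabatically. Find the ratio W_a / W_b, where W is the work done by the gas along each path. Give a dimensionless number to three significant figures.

Path (a) isothermal: W = P₁V₁ ln(V₂/V₁) → W_a/(P₁V₁) = 1.146.
Path (b) adiabatic: W = P₁V₁(1 − (V₁/V₂)^(γ−1))/(γ−1) → W_b/(P₁V₁) = 0.8015.
W_a / W_b = 1.146 / 0.8015 = 1.43.

W_a / W_b ≈ 1.43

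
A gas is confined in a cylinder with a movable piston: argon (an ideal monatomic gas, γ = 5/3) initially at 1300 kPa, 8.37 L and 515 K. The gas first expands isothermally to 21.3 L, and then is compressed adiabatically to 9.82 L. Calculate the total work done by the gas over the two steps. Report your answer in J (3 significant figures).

Step 1 (isothermal): W = P₁V₁ ln(V₂/V₁) = (10881) ln(21.3/8.37) = 10163 J.
After step 1: P = 510.8 kPa, V = 21.3 L, T = 515 K.
Step 2 (adiabatic): W = (P₁V₁ − P₂V₂)/(γ−1) = (10881 − 18233)/0.667 = -11027 J.
W_total = 10163 − 11027 = -863.9 J.

W_total ≈ -864 J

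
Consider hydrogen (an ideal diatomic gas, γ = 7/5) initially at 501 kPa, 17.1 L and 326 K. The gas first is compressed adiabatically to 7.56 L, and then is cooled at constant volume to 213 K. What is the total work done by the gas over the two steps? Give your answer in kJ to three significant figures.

Step 1 (adiabatic): W = (P₁V₁ − P₂V₂)/(γ−1) = (8567 − 11875)/0.4 = -8269 J.
Step 2 (isochoric): W = 0 (constant volume).
W_total = -8269 + 0 = -8269 J.

W_total ≈ -8.27 kJ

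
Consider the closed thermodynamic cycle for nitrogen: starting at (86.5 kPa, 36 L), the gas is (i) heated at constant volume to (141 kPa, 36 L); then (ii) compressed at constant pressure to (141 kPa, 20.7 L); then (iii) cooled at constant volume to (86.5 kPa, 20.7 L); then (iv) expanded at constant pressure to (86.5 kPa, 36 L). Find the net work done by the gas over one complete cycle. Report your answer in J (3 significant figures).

Constant-volume legs do no work.
W(ii) = (141)(20.7 − 36) = -2157 J; W(iv) = (86.5)(36 − 20.7) = 1323 J.
W_net = -2157 + 1323 = -833.9 J (the counter-clockwise enclosed area).

W_net ≈ -834 J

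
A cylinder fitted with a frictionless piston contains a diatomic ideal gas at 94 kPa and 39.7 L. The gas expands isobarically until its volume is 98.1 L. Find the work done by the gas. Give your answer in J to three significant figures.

Isobaric: W = P ΔV.
W = (94 kPa)(98.1 − 39.7 L) = (94)(58.4) = 5490 J.

W ≈ 5490 J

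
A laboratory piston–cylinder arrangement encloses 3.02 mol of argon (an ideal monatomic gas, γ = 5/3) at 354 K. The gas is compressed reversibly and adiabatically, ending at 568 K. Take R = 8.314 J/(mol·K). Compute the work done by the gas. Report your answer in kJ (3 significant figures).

W ≈ -8.06 kJ

Adiabatic ⇒ Q = 0, so W_by = −ΔU = nCᵥ(T₁ − T₂).
Cᵥ = 3R/2 = 12.47 J/(mol·K).
W = (3.02)(12.47)(354 − 568) = -8060 J.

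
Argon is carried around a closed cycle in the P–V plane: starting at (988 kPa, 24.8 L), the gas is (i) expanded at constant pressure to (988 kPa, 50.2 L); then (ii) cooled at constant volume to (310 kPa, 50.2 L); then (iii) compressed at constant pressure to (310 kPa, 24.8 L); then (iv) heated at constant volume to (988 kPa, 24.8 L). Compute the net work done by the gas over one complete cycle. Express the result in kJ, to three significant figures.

W_net ≈ 17.2 kJ

Constant-volume legs do no work.
W(i) = (988)(50.2 − 24.8) = 25095 J; W(iii) = (310)(24.8 − 50.2) = -7874 J.
W_net = 25095 − 7874 = 17221 J (the clockwise enclosed area).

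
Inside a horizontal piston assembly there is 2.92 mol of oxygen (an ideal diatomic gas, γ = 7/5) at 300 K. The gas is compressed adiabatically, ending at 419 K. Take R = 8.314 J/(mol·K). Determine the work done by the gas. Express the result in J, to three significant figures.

W ≈ -7220 J

Adiabatic ⇒ Q = 0, so W_by = −ΔU = nCᵥ(T₁ − T₂).
Cᵥ = 5R/2 = 20.79 J/(mol·K).
W = (2.92)(20.79)(300 − 419) = -7222 J.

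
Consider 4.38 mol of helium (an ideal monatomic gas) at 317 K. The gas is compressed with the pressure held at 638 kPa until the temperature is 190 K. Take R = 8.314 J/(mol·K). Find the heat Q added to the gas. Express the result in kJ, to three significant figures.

Isobaric: W = nRΔT = (4.38)(8.314)(-127) = -4625 J.
ΔU = nCᵥΔT with Cᵥ = 3R/2: ΔU = (4.38)(12.47)(-127) = -6937 J.
Q = ΔU + W = -6937 − 4625 = -11562 J.

Q ≈ -11.6 kJ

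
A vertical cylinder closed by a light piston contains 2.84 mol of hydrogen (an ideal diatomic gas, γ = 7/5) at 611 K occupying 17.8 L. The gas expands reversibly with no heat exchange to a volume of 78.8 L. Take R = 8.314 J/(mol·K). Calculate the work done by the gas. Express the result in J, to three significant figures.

W ≈ 16200 J

Adiabatic: TV^(γ−1) = const with γ = 7/5.
T₂ = T₁ (V₁/V₂)^(γ−1) = 611 × (17.8/78.8)^0.4 = 611 × 0.5515 = 337 K.
W_by = nCᵥ(T₁ − T₂) = (2.84)(20.79)(611 − 337) = 16175 J.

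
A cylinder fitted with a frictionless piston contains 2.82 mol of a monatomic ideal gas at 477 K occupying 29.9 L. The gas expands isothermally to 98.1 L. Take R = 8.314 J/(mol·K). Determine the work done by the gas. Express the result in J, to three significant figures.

Isothermal: W = nRT ln(V₂/V₁).
W = (2.82)(8.314)(477) × ln(98.1/29.9)
  = 11183 × 1.188
W_by_gas = 13287 J.

W ≈ 13300 J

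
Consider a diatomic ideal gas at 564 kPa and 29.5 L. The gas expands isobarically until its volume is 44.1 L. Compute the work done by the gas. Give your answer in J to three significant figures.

Isobaric: W = P ΔV.
W = (564 kPa)(44.1 − 29.5 L) = (564)(14.6) = 8234 J.

W ≈ 8230 J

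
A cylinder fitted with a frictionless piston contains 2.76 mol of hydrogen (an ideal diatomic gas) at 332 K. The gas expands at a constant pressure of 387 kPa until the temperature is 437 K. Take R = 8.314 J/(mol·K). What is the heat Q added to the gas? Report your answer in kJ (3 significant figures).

Q ≈ 8.43 kJ

Isobaric: W = nRΔT = (2.76)(8.314)(105) = 2409 J.
ΔU = nCᵥΔT with Cᵥ = 5R/2: ΔU = (2.76)(20.79)(105) = 6023 J.
Q = ΔU + W = 6023 + 2409 = 8433 J.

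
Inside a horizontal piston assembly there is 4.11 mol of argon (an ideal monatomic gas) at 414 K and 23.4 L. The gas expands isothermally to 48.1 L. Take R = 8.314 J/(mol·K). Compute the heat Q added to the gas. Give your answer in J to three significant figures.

Q ≈ 10200 J

Isothermal ⇒ ΔU = 0, so Q = W = nRT ln(V₂/V₁).
Q = (4.11)(8.314)(414) ln(48.1/23.4) = 14147 × 0.7205 = 10193 J.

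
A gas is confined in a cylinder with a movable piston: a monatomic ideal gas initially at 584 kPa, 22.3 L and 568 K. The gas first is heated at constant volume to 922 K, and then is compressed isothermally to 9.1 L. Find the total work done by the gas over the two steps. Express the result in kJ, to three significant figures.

Step 1 (isochoric): W = 0 (constant volume).
After step 1: P = 948 kPa (V unchanged).
Step 2 (isothermal): W = P₁V₁ ln(V₂/V₁) = (21140) ln(9.1/22.3) = -18948 J.
W_total = 0 − 18948 = -18948 J.

W_total ≈ -18.9 kJ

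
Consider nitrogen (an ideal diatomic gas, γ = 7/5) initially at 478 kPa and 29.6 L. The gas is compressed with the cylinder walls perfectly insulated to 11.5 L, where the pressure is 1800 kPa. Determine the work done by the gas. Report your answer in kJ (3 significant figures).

W ≈ -16.4 kJ

Adiabatic: W = (P₁V₁ − P₂V₂)/(γ − 1) with γ = 7/5.
P₁V₁ = 14149 J, P₂V₂ = 20700 J.
W = (14149 − 20700) / 0.4 = -16378 J.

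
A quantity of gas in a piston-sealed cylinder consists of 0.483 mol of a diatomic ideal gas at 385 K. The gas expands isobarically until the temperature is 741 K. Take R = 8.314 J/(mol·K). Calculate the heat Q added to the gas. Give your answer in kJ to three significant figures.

Q ≈ 5.00 kJ

Isobaric: W = nRΔT = (0.483)(8.314)(356) = 1430 J.
ΔU = nCᵥΔT with Cᵥ = 5R/2: ΔU = (0.483)(20.79)(356) = 3574 J.
Q = ΔU + W = 3574 + 1430 = 5004 J.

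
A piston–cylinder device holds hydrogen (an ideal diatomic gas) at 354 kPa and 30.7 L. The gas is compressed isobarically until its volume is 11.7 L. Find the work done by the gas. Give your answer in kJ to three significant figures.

W ≈ -6.73 kJ

Isobaric: W = P ΔV.
W = (354 kPa)(11.7 − 30.7 L) = (354)(-19) = -6726 J.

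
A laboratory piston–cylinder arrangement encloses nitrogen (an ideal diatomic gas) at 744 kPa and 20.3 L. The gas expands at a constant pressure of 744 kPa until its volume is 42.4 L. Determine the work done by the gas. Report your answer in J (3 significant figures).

W ≈ 16400 J

Isobaric: W = P ΔV.
W = (744 kPa)(42.4 − 20.3 L) = (744)(22.1) = 16442 J.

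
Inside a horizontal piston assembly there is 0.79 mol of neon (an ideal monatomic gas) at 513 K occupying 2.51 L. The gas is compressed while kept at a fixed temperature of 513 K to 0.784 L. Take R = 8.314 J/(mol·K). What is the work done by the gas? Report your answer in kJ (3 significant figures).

Isothermal: W = nRT ln(V₂/V₁).
W = (0.79)(8.314)(513) × ln(0.784/2.51)
  = 3369 × -1.164
W_by_gas = -3921 J.

W ≈ -3.92 kJ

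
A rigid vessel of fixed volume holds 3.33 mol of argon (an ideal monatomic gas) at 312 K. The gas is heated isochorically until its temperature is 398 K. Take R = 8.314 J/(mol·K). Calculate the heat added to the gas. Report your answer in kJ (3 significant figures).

Q ≈ 3.57 kJ

Constant volume ⇒ W = 0, so Q = ΔU = nCᵥΔT with Cᵥ = 3R/2 = 12.47 J/(mol·K).
ΔU = (3.33)(12.47)(398 − 312) = 3571 J.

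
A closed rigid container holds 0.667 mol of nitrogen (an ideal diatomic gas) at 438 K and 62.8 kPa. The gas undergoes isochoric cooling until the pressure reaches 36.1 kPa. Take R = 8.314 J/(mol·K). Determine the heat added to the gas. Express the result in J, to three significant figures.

Constant volume ⇒ W = 0, so Q = ΔU = nCᵥΔT with Cᵥ = 5R/2 = 20.79 J/(mol·K).
At constant V, T₂/T₁ = P₂/P₁ ⇒ ΔT = T₁(P₂/P₁ − 1) = 438·(36.1/62.8 − 1) = -186.2 K.
ΔU = (0.667)(20.79)(-186.2) = -2582 J.

Q ≈ -2580 J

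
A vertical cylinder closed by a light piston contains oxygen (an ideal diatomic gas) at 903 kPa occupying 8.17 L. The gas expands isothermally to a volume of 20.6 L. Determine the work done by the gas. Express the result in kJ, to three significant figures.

W ≈ 6.82 kJ

Isothermal: W = nRT ln(V₂/V₁) = P₁V₁ ln(V₂/V₁).
P₁V₁ = (903 kPa)(8.17 L) = 7378 J.
W = 7378 × ln(20.6/8.17) = 7378 × 0.9248
W_by_gas = 6823 J.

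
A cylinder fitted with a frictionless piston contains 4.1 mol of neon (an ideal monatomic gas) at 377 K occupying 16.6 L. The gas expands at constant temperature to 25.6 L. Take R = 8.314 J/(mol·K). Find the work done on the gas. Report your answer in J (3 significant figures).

Isothermal: W = nRT ln(V₂/V₁).
W = (4.1)(8.314)(377) × ln(25.6/16.6)
  = 12851 × 0.4332
W_by_gas = 5567 J; work on gas = −W_by = -5567 J.

W ≈ -5570 J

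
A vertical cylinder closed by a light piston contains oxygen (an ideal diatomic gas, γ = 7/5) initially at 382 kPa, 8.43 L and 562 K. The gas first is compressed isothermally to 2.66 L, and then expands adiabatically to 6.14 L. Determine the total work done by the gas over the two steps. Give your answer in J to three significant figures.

W_total ≈ -1430 J

Step 1 (isothermal): W = P₁V₁ ln(V₂/V₁) = (3220) ln(2.66/8.43) = -3714 J.
After step 1: P = 1211 kPa, V = 2.66 L, T = 562 K.
Step 2 (adiabatic): W = (P₁V₁ − P₂V₂)/(γ−1) = (3220 − 2304)/0.4 = 2289 J.
W_total = -3714 + 2289 = -1425 J.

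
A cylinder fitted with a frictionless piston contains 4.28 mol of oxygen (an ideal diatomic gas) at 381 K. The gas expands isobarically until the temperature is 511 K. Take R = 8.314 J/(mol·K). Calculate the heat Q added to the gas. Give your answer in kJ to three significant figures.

Isobaric: W = nRΔT = (4.28)(8.314)(130) = 4626 J.
ΔU = nCᵥΔT with Cᵥ = 5R/2: ΔU = (4.28)(20.79)(130) = 11565 J.
Q = ΔU + W = 11565 + 4626 = 16191 J.

Q ≈ 16.2 kJ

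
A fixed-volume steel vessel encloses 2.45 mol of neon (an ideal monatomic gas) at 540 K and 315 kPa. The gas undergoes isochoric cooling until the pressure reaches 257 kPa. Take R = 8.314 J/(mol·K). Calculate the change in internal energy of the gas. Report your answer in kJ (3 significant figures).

ΔU ≈ -3.04 kJ

Constant volume ⇒ W = 0, so Q = ΔU = nCᵥΔT with Cᵥ = 3R/2 = 12.47 J/(mol·K).
At constant V, T₂/T₁ = P₂/P₁ ⇒ ΔT = T₁(P₂/P₁ − 1) = 540·(257/315 − 1) = -99.43 K.
ΔU = (2.45)(12.47)(-99.43) = -3038 J.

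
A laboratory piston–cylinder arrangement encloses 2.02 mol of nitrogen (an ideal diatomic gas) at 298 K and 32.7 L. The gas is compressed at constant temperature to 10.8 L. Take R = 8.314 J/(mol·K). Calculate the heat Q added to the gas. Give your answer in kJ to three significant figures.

Q ≈ -5.54 kJ

Isothermal ⇒ ΔU = 0, so Q = W = nRT ln(V₂/V₁).
Q = (2.02)(8.314)(298) ln(10.8/32.7) = 5005 × -1.108 = -5544 J.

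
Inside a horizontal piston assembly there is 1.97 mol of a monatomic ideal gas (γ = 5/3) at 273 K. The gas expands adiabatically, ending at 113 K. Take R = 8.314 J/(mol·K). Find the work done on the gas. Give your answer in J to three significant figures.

Adiabatic ⇒ Q = 0, so W_by = −ΔU = nCᵥ(T₁ − T₂).
Cᵥ = 3R/2 = 12.47 J/(mol·K).
W = (1.97)(12.47)(273 − 113) = 3931 J.
Work on gas = −W_by = -3931 J.

W ≈ -3930 J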